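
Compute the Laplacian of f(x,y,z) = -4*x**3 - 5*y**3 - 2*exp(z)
-24*x - 30*y - 2*exp(z)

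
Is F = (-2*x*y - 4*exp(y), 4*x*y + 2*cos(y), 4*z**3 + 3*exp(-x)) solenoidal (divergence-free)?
No, ∇·F = 4*x - 2*y + 12*z**2 - 2*sin(y)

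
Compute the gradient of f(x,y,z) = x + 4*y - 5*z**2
(1, 4, -10*z)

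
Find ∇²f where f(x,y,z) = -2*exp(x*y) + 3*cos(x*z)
-2*x**2*exp(x*y) - 3*x**2*cos(x*z) - 2*y**2*exp(x*y) - 3*z**2*cos(x*z)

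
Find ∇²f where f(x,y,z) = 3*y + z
0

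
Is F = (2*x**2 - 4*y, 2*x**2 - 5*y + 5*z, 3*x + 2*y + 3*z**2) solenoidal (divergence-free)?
No, ∇·F = 4*x + 6*z - 5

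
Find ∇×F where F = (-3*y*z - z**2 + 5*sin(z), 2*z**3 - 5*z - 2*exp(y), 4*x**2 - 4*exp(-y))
(-6*z**2 + 5 + 4*exp(-y), -8*x - 3*y - 2*z + 5*cos(z), 3*z)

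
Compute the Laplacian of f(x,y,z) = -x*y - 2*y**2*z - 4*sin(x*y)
4*x**2*sin(x*y) + 4*y**2*sin(x*y) - 4*z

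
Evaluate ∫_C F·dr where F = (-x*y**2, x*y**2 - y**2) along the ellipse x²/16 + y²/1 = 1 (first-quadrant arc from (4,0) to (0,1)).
pi/4 + 11/3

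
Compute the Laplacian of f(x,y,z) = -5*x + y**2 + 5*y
2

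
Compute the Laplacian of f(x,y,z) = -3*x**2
-6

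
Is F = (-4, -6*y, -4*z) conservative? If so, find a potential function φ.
Yes, F is conservative. φ = -4*x - 3*y**2 - 2*z**2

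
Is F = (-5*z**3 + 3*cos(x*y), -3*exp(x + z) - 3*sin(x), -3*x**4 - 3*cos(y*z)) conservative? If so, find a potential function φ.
No, ∇×F = (3*z*sin(y*z) + 3*exp(x + z), 12*x**3 - 15*z**2, 3*x*sin(x*y) - 3*exp(x + z) - 3*cos(x)) ≠ 0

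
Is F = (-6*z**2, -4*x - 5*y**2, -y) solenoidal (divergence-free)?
No, ∇·F = -10*y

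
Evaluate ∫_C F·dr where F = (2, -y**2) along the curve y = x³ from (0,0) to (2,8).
-500/3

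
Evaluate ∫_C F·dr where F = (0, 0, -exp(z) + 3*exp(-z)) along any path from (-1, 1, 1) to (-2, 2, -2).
(-3*exp(4) - 1 + 3*E + exp(3))*exp(-2)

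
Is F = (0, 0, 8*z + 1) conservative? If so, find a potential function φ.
Yes, F is conservative. φ = z*(4*z + 1)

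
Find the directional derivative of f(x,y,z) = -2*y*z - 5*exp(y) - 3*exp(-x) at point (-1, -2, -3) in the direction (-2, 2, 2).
sqrt(3)*(-3*exp(3) - 5 + 10*exp(2))*exp(-2)/3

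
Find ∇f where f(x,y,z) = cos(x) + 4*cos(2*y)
(-sin(x), -8*sin(2*y), 0)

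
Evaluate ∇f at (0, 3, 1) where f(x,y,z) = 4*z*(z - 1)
(0, 0, 4)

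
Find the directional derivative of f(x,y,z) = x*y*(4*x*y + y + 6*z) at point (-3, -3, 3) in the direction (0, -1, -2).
144*sqrt(5)/5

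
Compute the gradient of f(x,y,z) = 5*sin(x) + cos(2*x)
((5 - 4*sin(x))*cos(x), 0, 0)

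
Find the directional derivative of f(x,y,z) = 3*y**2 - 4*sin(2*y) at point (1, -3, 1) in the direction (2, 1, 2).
-6 - 8*cos(6)/3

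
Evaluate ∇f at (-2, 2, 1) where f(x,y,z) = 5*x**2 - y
(-20, -1, 0)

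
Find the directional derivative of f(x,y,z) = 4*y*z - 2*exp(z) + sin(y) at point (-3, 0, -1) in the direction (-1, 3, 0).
-9*sqrt(10)/10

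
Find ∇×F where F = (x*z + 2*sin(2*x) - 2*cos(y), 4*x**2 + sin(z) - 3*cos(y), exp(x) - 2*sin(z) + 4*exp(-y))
(-cos(z) - 4*exp(-y), x - exp(x), 8*x - 2*sin(y))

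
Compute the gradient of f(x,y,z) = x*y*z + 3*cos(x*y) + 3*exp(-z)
(y*(z - 3*sin(x*y)), x*(z - 3*sin(x*y)), x*y - 3*exp(-z))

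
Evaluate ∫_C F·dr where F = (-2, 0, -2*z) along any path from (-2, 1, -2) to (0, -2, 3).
-9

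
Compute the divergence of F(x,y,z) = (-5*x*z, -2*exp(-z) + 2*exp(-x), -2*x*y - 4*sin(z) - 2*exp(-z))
-5*z - 4*cos(z) + 2*exp(-z)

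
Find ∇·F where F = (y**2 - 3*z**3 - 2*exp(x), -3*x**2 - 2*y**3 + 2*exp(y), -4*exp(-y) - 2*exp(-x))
-6*y**2 - 2*exp(x) + 2*exp(y)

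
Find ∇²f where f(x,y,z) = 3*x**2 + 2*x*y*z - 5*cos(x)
5*cos(x) + 6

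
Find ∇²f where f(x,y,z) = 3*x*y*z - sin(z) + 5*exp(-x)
sin(z) + 5*exp(-x)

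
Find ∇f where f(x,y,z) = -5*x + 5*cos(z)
(-5, 0, -5*sin(z))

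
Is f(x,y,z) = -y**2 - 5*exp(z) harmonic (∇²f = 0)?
No, ∇²f = -5*exp(z) - 2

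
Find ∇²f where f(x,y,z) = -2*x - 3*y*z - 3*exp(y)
-3*exp(y)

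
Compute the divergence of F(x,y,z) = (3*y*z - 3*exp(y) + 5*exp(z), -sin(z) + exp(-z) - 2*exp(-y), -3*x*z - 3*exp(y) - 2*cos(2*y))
-3*x + 2*exp(-y)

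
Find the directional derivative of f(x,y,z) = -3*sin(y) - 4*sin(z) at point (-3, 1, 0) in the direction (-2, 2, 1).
-4/3 - 2*cos(1)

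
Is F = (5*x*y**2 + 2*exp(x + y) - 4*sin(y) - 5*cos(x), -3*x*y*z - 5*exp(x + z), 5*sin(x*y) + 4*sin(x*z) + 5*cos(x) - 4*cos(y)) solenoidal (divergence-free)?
No, ∇·F = -3*x*z + 4*x*cos(x*z) + 5*y**2 + 2*exp(x + y) + 5*sin(x)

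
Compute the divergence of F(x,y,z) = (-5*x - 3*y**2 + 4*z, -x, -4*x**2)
-5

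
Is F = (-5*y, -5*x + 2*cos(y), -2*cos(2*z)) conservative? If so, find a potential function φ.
Yes, F is conservative. φ = -5*x*y + 2*sin(y) - sin(2*z)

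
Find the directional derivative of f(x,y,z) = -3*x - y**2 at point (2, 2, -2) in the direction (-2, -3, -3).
9*sqrt(22)/11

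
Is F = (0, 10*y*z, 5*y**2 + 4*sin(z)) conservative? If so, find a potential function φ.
Yes, F is conservative. φ = 5*y**2*z - 4*cos(z)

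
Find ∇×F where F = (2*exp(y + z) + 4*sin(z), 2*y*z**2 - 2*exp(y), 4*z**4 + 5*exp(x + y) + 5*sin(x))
(-4*y*z + 5*exp(x + y), -5*exp(x + y) + 2*exp(y + z) - 5*cos(x) + 4*cos(z), -2*exp(y + z))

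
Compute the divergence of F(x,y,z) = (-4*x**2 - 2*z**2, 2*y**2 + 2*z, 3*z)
-8*x + 4*y + 3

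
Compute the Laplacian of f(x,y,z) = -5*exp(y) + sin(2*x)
-5*exp(y) - 4*sin(2*x)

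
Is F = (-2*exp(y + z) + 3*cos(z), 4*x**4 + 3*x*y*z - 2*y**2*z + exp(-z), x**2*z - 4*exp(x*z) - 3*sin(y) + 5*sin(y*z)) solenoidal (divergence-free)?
No, ∇·F = x**2 + 3*x*z - 4*x*exp(x*z) - 4*y*z + 5*y*cos(y*z)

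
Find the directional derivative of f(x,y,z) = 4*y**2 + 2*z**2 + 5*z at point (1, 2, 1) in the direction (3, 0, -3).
-9*sqrt(2)/2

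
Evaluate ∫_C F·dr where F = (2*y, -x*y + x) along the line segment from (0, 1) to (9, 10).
-144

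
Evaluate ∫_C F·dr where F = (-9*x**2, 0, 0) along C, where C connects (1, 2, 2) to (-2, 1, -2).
27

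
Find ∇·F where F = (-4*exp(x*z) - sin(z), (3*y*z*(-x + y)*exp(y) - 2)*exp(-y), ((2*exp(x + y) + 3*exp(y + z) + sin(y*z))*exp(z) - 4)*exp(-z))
-3*x*z + 6*y*z + y*cos(y*z) - 4*z*exp(x*z) + 3*exp(y + z) + 4*exp(-z) + 2*exp(-y)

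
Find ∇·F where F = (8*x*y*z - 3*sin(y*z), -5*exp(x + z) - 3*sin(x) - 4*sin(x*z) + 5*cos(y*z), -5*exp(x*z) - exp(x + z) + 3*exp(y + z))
-5*x*exp(x*z) + 8*y*z - 5*z*sin(y*z) - exp(x + z) + 3*exp(y + z)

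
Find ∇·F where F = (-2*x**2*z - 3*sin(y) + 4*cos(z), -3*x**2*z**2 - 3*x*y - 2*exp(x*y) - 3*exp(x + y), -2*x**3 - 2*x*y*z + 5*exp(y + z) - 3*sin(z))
-2*x*y - 4*x*z - 2*x*exp(x*y) - 3*x - 3*exp(x + y) + 5*exp(y + z) - 3*cos(z)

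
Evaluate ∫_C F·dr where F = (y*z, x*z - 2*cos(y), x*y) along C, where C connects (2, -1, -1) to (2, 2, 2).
-2*sin(2) - 2*sin(1) + 6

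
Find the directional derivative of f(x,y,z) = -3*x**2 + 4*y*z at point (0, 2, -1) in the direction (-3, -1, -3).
-20*sqrt(19)/19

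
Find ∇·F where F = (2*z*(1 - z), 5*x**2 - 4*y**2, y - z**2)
-8*y - 2*z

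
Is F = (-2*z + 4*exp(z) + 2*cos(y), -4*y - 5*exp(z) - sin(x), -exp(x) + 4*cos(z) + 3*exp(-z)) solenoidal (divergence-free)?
No, ∇·F = -4*sin(z) - 4 - 3*exp(-z)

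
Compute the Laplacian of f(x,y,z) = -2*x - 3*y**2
-6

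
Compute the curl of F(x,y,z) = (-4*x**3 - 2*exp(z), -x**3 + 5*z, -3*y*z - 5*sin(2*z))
(-3*z - 5, -2*exp(z), -3*x**2)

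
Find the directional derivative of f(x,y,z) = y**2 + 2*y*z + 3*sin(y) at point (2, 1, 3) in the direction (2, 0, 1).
2*sqrt(5)/5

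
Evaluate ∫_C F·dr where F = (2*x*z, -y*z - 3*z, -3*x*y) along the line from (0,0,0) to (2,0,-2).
-16/3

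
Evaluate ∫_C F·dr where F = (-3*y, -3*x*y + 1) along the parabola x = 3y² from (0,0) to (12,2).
-82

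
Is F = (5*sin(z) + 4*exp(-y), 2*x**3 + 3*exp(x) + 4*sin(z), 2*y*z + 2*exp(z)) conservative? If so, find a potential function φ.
No, ∇×F = (2*z - 4*cos(z), 5*cos(z), 6*x**2 + 3*exp(x) + 4*exp(-y)) ≠ 0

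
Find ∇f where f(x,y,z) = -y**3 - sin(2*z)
(0, -3*y**2, -2*cos(2*z))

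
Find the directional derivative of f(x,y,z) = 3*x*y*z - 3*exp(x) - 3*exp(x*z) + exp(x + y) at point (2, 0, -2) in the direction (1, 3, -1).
sqrt(11)*(-36*exp(4) + 12 + exp(6))*exp(-4)/11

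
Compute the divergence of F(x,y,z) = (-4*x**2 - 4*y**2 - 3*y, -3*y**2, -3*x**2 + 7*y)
-8*x - 6*y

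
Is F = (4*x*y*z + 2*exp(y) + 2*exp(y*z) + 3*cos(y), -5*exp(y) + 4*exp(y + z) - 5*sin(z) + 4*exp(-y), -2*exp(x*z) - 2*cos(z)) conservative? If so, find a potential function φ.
No, ∇×F = (-4*exp(y + z) + 5*cos(z), 4*x*y + 2*y*exp(y*z) + 2*z*exp(x*z), -4*x*z - 2*z*exp(y*z) - 2*exp(y) + 3*sin(y)) ≠ 0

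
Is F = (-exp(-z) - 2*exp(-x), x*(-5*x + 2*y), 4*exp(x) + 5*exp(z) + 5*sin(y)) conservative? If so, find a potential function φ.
No, ∇×F = (5*cos(y), -4*exp(x) + exp(-z), -10*x + 2*y) ≠ 0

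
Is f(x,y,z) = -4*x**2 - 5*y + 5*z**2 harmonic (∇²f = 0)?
No, ∇²f = 2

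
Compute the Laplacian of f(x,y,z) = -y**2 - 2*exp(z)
-2*exp(z) - 2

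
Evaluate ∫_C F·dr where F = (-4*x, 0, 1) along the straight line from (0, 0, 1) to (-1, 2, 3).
0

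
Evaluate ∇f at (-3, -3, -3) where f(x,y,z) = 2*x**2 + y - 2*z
(-12, 1, -2)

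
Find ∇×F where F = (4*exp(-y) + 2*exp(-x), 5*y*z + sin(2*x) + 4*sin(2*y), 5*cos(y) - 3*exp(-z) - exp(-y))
(-5*y - 5*sin(y) + exp(-y), 0, 2*cos(2*x) + 4*exp(-y))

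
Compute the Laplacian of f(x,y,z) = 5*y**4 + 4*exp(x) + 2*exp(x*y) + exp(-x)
2*x**2*exp(x*y) + 2*y**2*exp(x*y) + 60*y**2 + 4*exp(x) + exp(-x)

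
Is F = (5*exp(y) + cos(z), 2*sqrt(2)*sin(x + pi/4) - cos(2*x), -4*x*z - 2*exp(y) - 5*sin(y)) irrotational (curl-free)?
No, ∇×F = (-2*exp(y) - 5*cos(y), 4*z - sin(z), -5*exp(y) + 2*sin(2*x) + 2*sqrt(2)*cos(x + pi/4))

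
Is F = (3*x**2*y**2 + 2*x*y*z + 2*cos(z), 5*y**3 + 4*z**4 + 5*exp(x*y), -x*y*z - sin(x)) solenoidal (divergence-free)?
No, ∇·F = 6*x*y**2 - x*y + 5*x*exp(x*y) + 15*y**2 + 2*y*z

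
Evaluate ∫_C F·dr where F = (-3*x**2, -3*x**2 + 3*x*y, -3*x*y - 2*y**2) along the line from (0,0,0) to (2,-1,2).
2/3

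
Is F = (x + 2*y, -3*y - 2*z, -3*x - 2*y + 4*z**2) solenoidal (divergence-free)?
No, ∇·F = 8*z - 2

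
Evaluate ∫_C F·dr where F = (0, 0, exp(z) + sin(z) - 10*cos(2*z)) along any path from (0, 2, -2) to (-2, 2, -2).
0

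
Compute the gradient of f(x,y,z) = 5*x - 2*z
(5, 0, -2)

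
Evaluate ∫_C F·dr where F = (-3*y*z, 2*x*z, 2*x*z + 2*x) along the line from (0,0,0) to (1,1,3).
8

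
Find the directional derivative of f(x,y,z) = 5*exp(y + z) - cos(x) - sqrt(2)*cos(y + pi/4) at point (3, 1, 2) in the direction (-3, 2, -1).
sqrt(14)*(-3*sin(3) + 2*sqrt(2)*sin(pi/4 + 1) + 5*exp(3))/14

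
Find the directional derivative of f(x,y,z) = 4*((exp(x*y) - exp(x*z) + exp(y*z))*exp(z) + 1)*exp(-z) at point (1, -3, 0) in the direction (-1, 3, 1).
4*sqrt(11)*(6 - 5*exp(3))*exp(-3)/11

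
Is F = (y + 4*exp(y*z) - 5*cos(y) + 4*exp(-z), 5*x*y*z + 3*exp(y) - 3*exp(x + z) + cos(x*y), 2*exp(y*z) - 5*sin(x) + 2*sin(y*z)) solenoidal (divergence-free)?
No, ∇·F = 5*x*z - x*sin(x*y) + 2*y*exp(y*z) + 2*y*cos(y*z) + 3*exp(y)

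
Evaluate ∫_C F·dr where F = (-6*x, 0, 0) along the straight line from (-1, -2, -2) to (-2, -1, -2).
-9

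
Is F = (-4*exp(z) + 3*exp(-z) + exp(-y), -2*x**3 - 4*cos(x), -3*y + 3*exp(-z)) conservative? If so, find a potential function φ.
No, ∇×F = (-3, -sinh(z) - 7*cosh(z), -6*x**2 + 4*sin(x) + exp(-y)) ≠ 0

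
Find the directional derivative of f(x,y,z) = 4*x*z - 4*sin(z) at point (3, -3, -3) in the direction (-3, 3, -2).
2*sqrt(22)*(2*cos(3) + 3)/11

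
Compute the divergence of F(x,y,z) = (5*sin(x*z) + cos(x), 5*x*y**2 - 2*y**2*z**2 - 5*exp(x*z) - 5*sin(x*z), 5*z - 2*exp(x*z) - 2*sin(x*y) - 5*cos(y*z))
10*x*y - 2*x*exp(x*z) - 4*y*z**2 + 5*y*sin(y*z) + 5*z*cos(x*z) - sin(x) + 5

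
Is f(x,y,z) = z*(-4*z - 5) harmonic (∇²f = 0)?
No, ∇²f = -8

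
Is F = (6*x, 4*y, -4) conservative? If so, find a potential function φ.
Yes, F is conservative. φ = 3*x**2 + 2*y**2 - 4*z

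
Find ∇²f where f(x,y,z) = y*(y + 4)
2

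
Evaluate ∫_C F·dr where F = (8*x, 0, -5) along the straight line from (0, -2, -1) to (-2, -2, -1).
16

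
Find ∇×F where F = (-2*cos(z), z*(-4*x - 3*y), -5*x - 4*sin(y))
(4*x + 3*y - 4*cos(y), 2*sin(z) + 5, -4*z)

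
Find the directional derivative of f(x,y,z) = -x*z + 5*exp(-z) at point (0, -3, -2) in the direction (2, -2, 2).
sqrt(3)*(2 - 5*exp(2))/3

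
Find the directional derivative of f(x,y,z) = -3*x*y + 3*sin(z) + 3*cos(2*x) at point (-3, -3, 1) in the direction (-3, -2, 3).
9*sqrt(22)*(-5 + cos(1) - 2*sin(6))/22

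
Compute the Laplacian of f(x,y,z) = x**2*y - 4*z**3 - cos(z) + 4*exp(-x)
2*y - 24*z + cos(z) + 4*exp(-x)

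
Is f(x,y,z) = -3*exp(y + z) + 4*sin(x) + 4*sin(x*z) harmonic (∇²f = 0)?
No, ∇²f = -4*x**2*sin(x*z) - 4*z**2*sin(x*z) - 6*exp(y + z) - 4*sin(x)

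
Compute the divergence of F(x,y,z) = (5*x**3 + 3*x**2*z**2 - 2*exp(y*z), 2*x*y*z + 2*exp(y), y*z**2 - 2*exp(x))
15*x**2 + 6*x*z**2 + 2*x*z + 2*y*z + 2*exp(y)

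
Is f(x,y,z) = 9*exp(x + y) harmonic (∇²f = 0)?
No, ∇²f = 18*exp(x + y)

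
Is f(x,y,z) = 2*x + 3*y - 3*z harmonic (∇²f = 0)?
Yes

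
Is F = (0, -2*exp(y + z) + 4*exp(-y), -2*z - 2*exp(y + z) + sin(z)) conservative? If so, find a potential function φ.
Yes, F is conservative. φ = -z**2 - 2*exp(y + z) - cos(z) - 4*exp(-y)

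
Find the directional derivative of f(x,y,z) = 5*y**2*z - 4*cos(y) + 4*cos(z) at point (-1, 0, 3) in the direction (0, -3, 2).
-8*sqrt(13)*sin(3)/13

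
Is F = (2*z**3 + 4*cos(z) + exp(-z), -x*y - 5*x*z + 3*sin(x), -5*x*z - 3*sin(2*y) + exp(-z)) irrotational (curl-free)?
No, ∇×F = (5*x - 6*cos(2*y), 6*z**2 + 5*z - 4*sin(z) - exp(-z), -y - 5*z + 3*cos(x))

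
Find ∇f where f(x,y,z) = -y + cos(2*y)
(0, -2*sin(2*y) - 1, 0)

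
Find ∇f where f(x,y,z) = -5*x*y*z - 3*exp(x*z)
(z*(-5*y - 3*exp(x*z)), -5*x*z, x*(-5*y - 3*exp(x*z)))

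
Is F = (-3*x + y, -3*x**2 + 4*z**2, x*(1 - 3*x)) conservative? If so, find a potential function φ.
No, ∇×F = (-8*z, 6*x - 1, -6*x - 1) ≠ 0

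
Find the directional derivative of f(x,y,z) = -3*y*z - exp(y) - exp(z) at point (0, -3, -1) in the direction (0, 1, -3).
sqrt(10)*(-24*exp(3) - 1 + 3*exp(2))*exp(-3)/10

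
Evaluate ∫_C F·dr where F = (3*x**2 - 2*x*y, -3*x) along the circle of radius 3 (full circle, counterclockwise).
-27*pi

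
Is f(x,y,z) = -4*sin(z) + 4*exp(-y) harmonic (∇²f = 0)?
No, ∇²f = 4*sin(z) + 4*exp(-y)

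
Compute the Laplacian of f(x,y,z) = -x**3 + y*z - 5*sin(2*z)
-6*x + 20*sin(2*z)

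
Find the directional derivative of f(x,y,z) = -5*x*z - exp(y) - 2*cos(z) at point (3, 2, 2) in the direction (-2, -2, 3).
sqrt(17)*(-25 + 6*sin(2) + 2*exp(2))/17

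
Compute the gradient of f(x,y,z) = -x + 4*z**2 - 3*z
(-1, 0, 8*z - 3)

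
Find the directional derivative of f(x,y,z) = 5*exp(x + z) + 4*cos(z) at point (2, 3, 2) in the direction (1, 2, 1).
sqrt(6)*(-2*sin(2) + 5*exp(4))/3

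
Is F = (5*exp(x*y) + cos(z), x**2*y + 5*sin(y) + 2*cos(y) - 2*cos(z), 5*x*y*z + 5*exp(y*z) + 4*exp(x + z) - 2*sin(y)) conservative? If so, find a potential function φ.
No, ∇×F = (5*x*z + 5*z*exp(y*z) - 2*sin(z) - 2*cos(y), -5*y*z - 4*exp(x + z) - sin(z), x*(2*y - 5*exp(x*y))) ≠ 0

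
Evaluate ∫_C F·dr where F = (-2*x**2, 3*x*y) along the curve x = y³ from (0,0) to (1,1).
-1/15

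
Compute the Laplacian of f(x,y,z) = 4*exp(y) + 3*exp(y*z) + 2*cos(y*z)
y**2*(3*exp(y*z) - 2*cos(y*z)) + 3*z**2*exp(y*z) - 2*z**2*cos(y*z) + 4*exp(y)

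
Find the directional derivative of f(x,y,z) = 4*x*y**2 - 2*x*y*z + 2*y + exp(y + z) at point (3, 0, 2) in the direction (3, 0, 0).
0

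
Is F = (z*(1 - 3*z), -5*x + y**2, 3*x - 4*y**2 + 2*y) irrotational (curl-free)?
No, ∇×F = (2 - 8*y, -6*z - 2, -5)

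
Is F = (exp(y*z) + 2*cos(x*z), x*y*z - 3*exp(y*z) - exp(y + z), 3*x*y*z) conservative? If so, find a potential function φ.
No, ∇×F = (-x*y + 3*x*z + 3*y*exp(y*z) + exp(y + z), -2*x*sin(x*z) - 3*y*z + y*exp(y*z), z*(y - exp(y*z))) ≠ 0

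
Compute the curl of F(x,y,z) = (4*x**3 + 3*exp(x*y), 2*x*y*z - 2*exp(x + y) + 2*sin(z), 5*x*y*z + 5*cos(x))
(-2*x*y + 5*x*z - 2*cos(z), -5*y*z + 5*sin(x), -3*x*exp(x*y) + 2*y*z - 2*exp(x + y))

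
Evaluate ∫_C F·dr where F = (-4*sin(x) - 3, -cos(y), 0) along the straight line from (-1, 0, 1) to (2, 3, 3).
-9 - 4*cos(1) + 4*cos(2) - sin(3)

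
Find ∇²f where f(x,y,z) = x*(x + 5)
2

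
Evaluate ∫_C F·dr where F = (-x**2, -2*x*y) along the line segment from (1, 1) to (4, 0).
-19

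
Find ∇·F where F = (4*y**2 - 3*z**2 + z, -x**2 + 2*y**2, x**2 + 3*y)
4*y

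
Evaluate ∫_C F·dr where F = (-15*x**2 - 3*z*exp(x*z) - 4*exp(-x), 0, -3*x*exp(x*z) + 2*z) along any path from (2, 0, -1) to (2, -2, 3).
-3*exp(6) + 3*exp(-2) + 8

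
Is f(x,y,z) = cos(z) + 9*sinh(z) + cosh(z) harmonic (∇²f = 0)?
No, ∇²f = -cos(z) + 9*sinh(z) + cosh(z)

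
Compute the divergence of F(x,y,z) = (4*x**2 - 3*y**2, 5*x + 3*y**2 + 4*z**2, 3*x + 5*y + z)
8*x + 6*y + 1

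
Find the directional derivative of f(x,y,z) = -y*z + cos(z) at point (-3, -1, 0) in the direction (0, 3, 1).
sqrt(10)/10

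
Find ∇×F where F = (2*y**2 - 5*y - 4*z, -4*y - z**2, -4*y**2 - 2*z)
(-8*y + 2*z, -4, 5 - 4*y)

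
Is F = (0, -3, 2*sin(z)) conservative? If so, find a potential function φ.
Yes, F is conservative. φ = -3*y - 2*cos(z)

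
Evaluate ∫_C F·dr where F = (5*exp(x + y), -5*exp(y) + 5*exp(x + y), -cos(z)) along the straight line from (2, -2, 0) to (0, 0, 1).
-5 - sin(1) + 5*exp(-2)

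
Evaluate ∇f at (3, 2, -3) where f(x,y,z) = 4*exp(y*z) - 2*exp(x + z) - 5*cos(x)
(-2 + 5*sin(3), -12*exp(-6), -2 + 8*exp(-6))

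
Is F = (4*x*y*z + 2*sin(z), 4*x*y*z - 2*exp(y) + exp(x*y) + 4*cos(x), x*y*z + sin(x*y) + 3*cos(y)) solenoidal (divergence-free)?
No, ∇·F = x*y + 4*x*z + x*exp(x*y) + 4*y*z - 2*exp(y)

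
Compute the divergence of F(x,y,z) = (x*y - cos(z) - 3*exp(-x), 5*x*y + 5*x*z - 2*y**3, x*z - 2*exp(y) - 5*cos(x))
6*x - 6*y**2 + y + 3*exp(-x)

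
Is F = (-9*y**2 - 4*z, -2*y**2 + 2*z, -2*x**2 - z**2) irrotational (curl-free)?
No, ∇×F = (-2, 4*x - 4, 18*y)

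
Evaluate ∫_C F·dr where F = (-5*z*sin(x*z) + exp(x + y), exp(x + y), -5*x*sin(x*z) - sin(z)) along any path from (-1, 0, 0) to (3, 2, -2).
-6 + cos(2) - exp(-1) + 5*cos(6) + exp(5)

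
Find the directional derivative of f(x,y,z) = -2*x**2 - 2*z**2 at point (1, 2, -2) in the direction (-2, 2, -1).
0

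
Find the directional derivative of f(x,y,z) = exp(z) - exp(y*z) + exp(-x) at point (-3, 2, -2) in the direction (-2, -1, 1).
sqrt(6)*(-4 + exp(2) + 2*exp(7))*exp(-4)/6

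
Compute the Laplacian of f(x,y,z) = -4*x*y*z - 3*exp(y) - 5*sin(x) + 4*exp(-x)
-3*exp(y) + 5*sin(x) + 4*exp(-x)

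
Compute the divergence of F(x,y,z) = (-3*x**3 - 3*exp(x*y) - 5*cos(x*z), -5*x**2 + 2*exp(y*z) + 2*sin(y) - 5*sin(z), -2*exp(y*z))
-9*x**2 - 3*y*exp(x*y) - 2*y*exp(y*z) + 2*z*exp(y*z) + 5*z*sin(x*z) + 2*cos(y)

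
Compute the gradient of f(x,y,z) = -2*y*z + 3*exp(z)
(0, -2*z, -2*y + 3*exp(z))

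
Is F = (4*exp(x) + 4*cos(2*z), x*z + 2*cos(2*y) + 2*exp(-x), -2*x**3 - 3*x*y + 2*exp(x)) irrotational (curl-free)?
No, ∇×F = (-4*x, 6*x**2 + 3*y - 2*exp(x) - 8*sin(2*z), z - 2*exp(-x))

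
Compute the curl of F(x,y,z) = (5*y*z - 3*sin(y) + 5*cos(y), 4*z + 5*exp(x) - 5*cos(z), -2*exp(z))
(-5*sin(z) - 4, 5*y, -5*z + 5*exp(x) + 5*sin(y) + 3*cos(y))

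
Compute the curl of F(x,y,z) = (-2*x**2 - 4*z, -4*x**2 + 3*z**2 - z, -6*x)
(1 - 6*z, 2, -8*x)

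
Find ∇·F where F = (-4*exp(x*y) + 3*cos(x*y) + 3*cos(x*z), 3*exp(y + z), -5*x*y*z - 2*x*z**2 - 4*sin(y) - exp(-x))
-5*x*y - 4*x*z - 4*y*exp(x*y) - 3*y*sin(x*y) - 3*z*sin(x*z) + 3*exp(y + z)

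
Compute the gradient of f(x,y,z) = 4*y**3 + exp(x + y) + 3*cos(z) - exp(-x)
((exp(2*x + y) + 1)*exp(-x), 12*y**2 + exp(x + y), -3*sin(z))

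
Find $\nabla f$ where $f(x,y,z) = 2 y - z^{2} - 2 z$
(0, 2, -2*z - 2)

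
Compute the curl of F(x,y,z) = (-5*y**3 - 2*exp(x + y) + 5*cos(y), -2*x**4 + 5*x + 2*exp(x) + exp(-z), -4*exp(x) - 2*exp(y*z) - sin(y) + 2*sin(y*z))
(-2*z*exp(y*z) + 2*z*cos(y*z) - cos(y) + exp(-z), 4*exp(x), -8*x**3 + 15*y**2 + 2*exp(x) + 2*exp(x + y) + 5*sin(y) + 5)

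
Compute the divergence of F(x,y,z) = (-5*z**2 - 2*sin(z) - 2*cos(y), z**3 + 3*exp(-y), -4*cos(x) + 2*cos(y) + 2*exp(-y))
-3*exp(-y)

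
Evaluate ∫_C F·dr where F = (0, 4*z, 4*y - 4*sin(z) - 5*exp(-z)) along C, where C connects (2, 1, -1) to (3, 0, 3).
-5*E + 4*cos(3) - 4*cos(1) + 5*exp(-3) + 4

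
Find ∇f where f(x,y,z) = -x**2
(-2*x, 0, 0)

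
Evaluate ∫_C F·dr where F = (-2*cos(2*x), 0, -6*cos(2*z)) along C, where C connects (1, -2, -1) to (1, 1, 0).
-3*sin(2)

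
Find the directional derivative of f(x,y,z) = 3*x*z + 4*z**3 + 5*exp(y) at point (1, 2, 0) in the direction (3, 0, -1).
-3*sqrt(10)/10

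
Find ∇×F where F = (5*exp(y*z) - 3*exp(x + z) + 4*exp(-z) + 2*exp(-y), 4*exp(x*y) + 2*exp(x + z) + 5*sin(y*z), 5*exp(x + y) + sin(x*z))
(-5*y*cos(y*z) + 5*exp(x + y) - 2*exp(x + z), ((5*y*exp(y*z) - z*cos(x*z) - 5*exp(x + y) - 3*exp(x + z))*exp(z) - 4)*exp(-z), 4*y*exp(x*y) - 5*z*exp(y*z) + 2*exp(x + z) + 2*exp(-y))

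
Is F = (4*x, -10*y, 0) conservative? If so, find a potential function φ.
Yes, F is conservative. φ = 2*x**2 - 5*y**2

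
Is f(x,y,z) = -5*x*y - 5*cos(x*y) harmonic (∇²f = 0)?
No, ∇²f = 5*(x**2 + y**2)*cos(x*y)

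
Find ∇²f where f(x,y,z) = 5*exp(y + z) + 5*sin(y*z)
-5*y**2*sin(y*z) - 5*z**2*sin(y*z) + 10*exp(y + z)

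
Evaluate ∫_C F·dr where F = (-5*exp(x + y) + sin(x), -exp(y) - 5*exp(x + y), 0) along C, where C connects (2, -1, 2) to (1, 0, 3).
-1 - cos(1) + cos(2) + exp(-1)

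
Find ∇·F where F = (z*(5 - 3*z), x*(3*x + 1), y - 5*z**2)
-10*z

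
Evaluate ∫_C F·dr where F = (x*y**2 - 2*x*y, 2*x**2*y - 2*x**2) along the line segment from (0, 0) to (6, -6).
1260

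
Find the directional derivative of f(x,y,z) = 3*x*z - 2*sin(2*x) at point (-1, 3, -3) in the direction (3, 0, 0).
-9 - 4*cos(2)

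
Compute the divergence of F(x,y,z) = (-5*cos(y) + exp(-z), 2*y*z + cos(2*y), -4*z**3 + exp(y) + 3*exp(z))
-12*z**2 + 2*z + 3*exp(z) - 2*sin(2*y)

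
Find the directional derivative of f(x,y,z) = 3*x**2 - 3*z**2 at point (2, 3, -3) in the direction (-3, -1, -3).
-90*sqrt(19)/19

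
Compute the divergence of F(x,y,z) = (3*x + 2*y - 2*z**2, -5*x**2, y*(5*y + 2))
3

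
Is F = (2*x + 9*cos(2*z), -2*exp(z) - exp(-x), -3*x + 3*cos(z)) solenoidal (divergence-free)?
No, ∇·F = 2 - 3*sin(z)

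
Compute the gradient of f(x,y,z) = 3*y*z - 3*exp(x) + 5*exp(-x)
(2*sinh(x) - 8*cosh(x), 3*z, 3*y)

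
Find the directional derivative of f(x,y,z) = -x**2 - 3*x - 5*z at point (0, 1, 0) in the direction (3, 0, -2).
sqrt(13)/13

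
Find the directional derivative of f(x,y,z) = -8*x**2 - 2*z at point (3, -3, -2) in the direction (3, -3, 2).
-74*sqrt(22)/11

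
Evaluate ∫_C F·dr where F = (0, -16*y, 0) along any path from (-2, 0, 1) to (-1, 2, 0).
-32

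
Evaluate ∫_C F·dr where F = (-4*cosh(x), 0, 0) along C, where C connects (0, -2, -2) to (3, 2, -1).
-4*sinh(3)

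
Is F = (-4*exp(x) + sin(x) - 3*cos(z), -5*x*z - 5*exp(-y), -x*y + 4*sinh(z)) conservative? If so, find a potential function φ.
No, ∇×F = (4*x, y + 3*sin(z), -5*z) ≠ 0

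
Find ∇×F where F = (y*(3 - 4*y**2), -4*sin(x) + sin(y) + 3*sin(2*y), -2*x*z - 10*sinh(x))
(0, 2*z + 10*cosh(x), 12*y**2 - 4*cos(x) - 3)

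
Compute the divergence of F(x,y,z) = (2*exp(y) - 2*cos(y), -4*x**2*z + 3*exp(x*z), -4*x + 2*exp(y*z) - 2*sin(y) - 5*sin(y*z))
y*(2*exp(y*z) - 5*cos(y*z))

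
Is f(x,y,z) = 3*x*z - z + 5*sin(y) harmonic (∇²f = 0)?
No, ∇²f = -5*sin(y)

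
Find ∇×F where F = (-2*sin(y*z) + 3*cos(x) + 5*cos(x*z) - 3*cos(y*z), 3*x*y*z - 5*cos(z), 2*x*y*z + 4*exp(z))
(-3*x*y + 2*x*z - 5*sin(z), -5*x*sin(x*z) - 2*y*z + 3*y*sin(y*z) - 2*y*cos(y*z), z*(3*y - 3*sin(y*z) + 2*cos(y*z)))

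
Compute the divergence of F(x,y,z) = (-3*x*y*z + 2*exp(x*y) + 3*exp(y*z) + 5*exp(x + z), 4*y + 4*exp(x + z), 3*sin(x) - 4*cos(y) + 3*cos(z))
-3*y*z + 2*y*exp(x*y) + 5*exp(x + z) - 3*sin(z) + 4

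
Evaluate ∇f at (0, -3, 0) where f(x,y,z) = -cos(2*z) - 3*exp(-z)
(0, 0, 3)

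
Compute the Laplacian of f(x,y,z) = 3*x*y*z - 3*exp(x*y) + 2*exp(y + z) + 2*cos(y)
-3*x**2*exp(x*y) - 3*y**2*exp(x*y) + 4*exp(y + z) - 2*cos(y)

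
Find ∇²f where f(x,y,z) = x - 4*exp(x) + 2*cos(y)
-4*exp(x) - 2*cos(y)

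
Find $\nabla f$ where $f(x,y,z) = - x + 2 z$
(-1, 0, 2)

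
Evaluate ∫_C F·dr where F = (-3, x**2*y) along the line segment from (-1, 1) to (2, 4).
3/4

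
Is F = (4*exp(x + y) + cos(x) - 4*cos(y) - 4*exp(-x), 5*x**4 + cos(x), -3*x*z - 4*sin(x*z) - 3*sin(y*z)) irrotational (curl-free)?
No, ∇×F = (-3*z*cos(y*z), z*(4*cos(x*z) + 3), 20*x**3 - 4*exp(x + y) - sin(x) - 4*sin(y))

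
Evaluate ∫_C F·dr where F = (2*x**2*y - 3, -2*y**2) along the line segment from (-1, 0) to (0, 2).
-8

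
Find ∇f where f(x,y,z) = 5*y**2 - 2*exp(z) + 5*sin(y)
(0, 10*y + 5*cos(y), -2*exp(z))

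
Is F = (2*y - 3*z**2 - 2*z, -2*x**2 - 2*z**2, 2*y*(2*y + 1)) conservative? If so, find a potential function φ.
No, ∇×F = (8*y + 4*z + 2, -6*z - 2, -4*x - 2) ≠ 0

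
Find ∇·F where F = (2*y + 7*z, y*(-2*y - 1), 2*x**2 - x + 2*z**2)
-4*y + 4*z - 1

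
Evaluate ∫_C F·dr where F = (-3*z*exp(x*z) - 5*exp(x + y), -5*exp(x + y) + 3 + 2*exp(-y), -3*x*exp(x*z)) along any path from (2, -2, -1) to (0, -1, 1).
-7*cosh(1) - sinh(2) + 3*sinh(1) + 5 + 5*cosh(2)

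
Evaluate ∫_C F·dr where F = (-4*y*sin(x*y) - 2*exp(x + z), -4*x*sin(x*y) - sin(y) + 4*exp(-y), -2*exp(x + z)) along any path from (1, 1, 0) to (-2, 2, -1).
-5*cos(1) + 4*cos(4) - 4*exp(-2) + cos(2) - 2*exp(-3) + 4*exp(-1) + 2*E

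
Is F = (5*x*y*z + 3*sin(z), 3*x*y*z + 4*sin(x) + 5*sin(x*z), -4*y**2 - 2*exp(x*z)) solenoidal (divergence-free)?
No, ∇·F = 3*x*z - 2*x*exp(x*z) + 5*y*z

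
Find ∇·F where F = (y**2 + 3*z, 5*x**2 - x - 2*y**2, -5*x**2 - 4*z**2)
-4*y - 8*z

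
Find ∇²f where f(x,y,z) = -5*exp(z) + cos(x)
-5*exp(z) - cos(x)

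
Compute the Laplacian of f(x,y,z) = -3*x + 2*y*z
0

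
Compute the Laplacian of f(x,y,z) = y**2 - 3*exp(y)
2 - 3*exp(y)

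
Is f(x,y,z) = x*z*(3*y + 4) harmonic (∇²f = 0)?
Yes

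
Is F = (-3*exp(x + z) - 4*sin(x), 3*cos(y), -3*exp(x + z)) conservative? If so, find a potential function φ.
Yes, F is conservative. φ = -3*exp(x + z) + 3*sin(y) + 4*cos(x)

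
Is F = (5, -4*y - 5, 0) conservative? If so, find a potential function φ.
Yes, F is conservative. φ = 5*x - 2*y**2 - 5*y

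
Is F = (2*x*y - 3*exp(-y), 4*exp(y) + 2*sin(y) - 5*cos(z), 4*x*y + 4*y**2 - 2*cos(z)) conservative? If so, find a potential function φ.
No, ∇×F = (4*x + 8*y - 5*sin(z), -4*y, -2*x - 3*exp(-y)) ≠ 0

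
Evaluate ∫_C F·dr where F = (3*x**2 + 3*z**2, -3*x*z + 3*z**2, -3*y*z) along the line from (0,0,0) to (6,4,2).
192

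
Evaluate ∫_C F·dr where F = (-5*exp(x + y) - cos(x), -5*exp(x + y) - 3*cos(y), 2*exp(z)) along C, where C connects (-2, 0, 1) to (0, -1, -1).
-2*E - 3*exp(-1) - sin(2) + 5*exp(-2) + 3*sin(1)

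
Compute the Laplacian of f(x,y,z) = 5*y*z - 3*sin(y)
3*sin(y)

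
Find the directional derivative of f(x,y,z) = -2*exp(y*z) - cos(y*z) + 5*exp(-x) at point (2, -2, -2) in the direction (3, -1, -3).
sqrt(19)*(-16*exp(6) + 8*exp(2)*sin(4) - 15)*exp(-2)/19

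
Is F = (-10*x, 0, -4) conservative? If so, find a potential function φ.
Yes, F is conservative. φ = -5*x**2 - 4*z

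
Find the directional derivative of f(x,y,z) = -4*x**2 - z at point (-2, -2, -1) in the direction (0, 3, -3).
sqrt(2)/2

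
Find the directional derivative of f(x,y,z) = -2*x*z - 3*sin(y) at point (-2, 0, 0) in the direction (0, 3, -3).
-7*sqrt(2)/2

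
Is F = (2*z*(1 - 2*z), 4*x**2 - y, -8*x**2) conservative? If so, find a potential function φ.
No, ∇×F = (0, 16*x - 8*z + 2, 8*x) ≠ 0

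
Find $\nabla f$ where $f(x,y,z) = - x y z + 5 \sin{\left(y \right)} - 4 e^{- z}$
(-y*z, -x*z + 5*cos(y), -x*y + 4*exp(-z))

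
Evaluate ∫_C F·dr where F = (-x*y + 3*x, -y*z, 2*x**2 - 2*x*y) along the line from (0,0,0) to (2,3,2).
-20/3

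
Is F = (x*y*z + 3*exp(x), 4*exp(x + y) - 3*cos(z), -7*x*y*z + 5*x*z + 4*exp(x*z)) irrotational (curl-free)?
No, ∇×F = (-7*x*z - 3*sin(z), x*y + 7*y*z - 4*z*exp(x*z) - 5*z, -x*z + 4*exp(x + y))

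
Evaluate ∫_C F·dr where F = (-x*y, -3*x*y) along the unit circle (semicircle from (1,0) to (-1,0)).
-2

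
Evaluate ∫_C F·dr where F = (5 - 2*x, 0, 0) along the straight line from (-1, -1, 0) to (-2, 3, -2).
-8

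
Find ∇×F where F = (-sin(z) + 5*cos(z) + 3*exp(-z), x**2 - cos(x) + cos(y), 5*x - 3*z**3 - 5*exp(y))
(-5*exp(y), -5*sin(z) - cos(z) - 5 - 3*exp(-z), 2*x + sin(x))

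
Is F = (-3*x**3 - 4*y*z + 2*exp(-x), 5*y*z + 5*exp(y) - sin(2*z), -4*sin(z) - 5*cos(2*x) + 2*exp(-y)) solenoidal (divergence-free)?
No, ∇·F = -9*x**2 + 5*z + 5*exp(y) - 4*cos(z) - 2*exp(-x)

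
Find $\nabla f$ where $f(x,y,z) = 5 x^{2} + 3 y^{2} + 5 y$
(10*x, 6*y + 5, 0)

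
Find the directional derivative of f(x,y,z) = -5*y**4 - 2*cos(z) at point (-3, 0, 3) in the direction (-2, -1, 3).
3*sqrt(14)*sin(3)/7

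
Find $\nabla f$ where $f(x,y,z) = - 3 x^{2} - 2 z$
(-6*x, 0, -2)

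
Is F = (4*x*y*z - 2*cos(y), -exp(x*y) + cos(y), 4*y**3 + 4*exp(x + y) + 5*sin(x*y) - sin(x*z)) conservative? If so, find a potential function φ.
No, ∇×F = (5*x*cos(x*y) + 12*y**2 + 4*exp(x + y), 4*x*y - 5*y*cos(x*y) + z*cos(x*z) - 4*exp(x + y), -4*x*z - y*exp(x*y) - 2*sin(y)) ≠ 0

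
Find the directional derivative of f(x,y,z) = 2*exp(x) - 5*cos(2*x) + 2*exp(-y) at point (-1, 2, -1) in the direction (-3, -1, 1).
2*sqrt(11)*(-3*E + 1 + 15*exp(2)*sin(2))*exp(-2)/11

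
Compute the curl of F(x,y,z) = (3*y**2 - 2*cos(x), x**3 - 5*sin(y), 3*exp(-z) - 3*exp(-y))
(3*exp(-y), 0, 3*x**2 - 6*y)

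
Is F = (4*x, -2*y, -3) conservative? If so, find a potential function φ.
Yes, F is conservative. φ = 2*x**2 - y**2 - 3*z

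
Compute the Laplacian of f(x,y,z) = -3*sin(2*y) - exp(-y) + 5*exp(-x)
12*sin(2*y) - exp(-y) + 5*exp(-x)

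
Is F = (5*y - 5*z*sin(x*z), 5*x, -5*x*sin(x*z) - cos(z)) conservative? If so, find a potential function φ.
Yes, F is conservative. φ = 5*x*y - sin(z) + 5*cos(x*z)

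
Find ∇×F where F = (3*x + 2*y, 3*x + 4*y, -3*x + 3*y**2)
(6*y, 3, 1)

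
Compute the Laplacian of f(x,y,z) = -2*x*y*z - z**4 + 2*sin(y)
-12*z**2 - 2*sin(y)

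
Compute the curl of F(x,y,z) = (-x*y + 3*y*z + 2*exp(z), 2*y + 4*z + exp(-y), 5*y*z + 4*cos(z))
(5*z - 4, 3*y + 2*exp(z), x - 3*z)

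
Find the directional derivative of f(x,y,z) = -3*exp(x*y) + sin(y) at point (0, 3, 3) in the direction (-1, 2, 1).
sqrt(6)*(2*cos(3) + 9)/6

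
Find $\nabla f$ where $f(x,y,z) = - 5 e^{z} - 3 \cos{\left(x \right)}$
(3*sin(x), 0, -5*exp(z))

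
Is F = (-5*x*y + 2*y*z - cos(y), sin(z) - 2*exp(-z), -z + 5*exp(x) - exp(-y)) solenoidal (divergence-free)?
No, ∇·F = -5*y - 1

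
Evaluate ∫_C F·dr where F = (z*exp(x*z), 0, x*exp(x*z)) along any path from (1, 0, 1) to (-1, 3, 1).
-2*sinh(1)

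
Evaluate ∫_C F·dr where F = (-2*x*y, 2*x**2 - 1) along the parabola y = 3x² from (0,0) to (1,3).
-3/2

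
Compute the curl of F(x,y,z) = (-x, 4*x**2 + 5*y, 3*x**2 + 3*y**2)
(6*y, -6*x, 8*x)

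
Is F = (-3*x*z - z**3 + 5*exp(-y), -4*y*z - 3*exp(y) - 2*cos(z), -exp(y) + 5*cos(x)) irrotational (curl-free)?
No, ∇×F = (4*y - exp(y) - 2*sin(z), -3*x - 3*z**2 + 5*sin(x), 5*exp(-y))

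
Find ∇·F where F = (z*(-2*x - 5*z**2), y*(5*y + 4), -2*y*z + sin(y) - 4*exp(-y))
8*y - 2*z + 4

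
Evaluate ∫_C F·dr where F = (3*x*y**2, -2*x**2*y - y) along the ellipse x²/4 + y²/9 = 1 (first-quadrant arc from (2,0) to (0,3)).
-99/2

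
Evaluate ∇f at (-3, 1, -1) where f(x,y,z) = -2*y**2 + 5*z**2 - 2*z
(0, -4, -12)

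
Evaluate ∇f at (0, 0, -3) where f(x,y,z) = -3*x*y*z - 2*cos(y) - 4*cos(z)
(0, 0, -4*sin(3))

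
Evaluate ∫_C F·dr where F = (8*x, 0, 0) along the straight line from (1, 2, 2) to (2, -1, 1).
12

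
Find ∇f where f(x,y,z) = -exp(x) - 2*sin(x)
(-exp(x) - 2*cos(x), 0, 0)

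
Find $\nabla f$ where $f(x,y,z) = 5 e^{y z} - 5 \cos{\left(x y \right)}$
(5*y*sin(x*y), 5*x*sin(x*y) + 5*z*exp(y*z), 5*y*exp(y*z))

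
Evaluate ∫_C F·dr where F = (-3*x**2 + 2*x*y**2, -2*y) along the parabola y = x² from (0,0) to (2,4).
-8/3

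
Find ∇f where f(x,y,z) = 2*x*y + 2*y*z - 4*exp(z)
(2*y, 2*x + 2*z, 2*y - 4*exp(z))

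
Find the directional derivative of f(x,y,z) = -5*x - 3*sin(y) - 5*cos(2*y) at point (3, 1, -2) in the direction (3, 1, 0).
sqrt(10)*(-15 - 3*cos(1) + 10*sin(2))/10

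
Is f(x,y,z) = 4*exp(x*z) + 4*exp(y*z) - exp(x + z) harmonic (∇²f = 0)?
No, ∇²f = 4*x**2*exp(x*z) + 4*y**2*exp(y*z) + 4*z**2*exp(x*z) + 4*z**2*exp(y*z) - 2*exp(x + z)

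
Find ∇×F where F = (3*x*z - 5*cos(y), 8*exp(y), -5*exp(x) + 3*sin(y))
(3*cos(y), 3*x + 5*exp(x), -5*sin(y))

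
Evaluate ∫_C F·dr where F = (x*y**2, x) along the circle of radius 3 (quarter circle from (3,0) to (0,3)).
-81/4 + 9*pi/4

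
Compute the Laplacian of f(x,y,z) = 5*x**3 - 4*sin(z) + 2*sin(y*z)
30*x - 2*y**2*sin(y*z) - 2*z**2*sin(y*z) + 4*sin(z)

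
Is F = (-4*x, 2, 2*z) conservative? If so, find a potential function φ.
Yes, F is conservative. φ = -2*x**2 + 2*y + z**2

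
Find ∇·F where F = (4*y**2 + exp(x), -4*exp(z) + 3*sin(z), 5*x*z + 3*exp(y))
5*x + exp(x)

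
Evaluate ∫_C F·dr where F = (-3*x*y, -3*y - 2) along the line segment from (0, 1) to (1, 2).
-9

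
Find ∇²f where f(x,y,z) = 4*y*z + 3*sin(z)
-3*sin(z)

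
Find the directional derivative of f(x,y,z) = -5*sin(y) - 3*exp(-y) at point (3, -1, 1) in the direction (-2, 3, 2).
3*sqrt(17)*(-5*cos(1) + 3*E)/17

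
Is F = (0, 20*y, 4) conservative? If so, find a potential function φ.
Yes, F is conservative. φ = 10*y**2 + 4*z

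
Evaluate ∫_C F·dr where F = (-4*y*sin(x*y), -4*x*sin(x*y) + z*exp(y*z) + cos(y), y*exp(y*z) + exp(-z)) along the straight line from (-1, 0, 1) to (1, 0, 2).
-(1 - E)*exp(-2)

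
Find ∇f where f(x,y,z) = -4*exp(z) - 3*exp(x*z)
(-3*z*exp(x*z), 0, -3*x*exp(x*z) - 4*exp(z))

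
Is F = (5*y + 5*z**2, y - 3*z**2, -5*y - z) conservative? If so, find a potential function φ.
No, ∇×F = (6*z - 5, 10*z, -5) ≠ 0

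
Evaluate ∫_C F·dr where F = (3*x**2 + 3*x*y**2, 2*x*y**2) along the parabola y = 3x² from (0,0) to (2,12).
15896/7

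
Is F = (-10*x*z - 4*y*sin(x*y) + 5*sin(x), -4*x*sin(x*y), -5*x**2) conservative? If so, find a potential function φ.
Yes, F is conservative. φ = -5*x**2*z - 5*cos(x) + 4*cos(x*y)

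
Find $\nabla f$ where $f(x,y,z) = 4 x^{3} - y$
(12*x**2, -1, 0)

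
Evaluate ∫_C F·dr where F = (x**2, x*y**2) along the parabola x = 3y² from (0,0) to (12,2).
2976/5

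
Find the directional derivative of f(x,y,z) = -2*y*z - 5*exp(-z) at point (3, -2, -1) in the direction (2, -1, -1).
sqrt(6)*(-5*E - 6)/6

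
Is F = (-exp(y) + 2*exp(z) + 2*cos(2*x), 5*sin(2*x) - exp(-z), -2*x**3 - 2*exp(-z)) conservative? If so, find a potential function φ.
No, ∇×F = (-exp(-z), 6*x**2 + 2*exp(z), exp(y) + 10*cos(2*x)) ≠ 0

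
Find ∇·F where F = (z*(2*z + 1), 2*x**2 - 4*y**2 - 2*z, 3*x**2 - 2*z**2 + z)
-8*y - 4*z + 1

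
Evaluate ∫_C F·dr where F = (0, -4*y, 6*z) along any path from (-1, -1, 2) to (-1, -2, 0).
-18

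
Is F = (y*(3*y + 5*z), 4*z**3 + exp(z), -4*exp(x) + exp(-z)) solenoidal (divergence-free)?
No, ∇·F = -exp(-z)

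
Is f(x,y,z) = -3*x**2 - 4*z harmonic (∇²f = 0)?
No, ∇²f = -6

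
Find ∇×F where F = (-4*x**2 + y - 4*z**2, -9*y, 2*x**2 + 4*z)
(0, -4*x - 8*z, -1)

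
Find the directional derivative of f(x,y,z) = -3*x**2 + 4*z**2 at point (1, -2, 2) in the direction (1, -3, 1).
10*sqrt(11)/11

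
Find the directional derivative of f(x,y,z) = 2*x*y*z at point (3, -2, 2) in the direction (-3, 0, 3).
-2*sqrt(2)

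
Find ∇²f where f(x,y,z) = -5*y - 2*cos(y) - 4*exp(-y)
2*cos(y) - 4*exp(-y)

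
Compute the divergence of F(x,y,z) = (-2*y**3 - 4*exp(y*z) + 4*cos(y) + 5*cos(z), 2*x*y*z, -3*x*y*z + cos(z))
-3*x*y + 2*x*z - sin(z)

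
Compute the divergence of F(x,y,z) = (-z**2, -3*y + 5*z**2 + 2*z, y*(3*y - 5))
-3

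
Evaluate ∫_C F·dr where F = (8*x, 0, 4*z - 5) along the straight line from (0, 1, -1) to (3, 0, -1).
36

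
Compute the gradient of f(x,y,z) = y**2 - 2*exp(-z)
(0, 2*y, 2*exp(-z))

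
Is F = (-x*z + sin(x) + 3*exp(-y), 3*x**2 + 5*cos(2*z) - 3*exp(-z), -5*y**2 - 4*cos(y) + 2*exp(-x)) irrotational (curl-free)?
No, ∇×F = (-10*y + 4*sin(y) + 10*sin(2*z) - 3*exp(-z), -x + 2*exp(-x), 6*x + 3*exp(-y))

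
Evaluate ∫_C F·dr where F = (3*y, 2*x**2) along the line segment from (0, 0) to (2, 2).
34/3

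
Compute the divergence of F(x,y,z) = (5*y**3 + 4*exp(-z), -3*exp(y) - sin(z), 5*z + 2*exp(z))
-3*exp(y) + 2*exp(z) + 5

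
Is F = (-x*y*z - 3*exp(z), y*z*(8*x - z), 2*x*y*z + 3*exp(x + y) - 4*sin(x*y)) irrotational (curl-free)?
No, ∇×F = (2*x*z - 4*x*cos(x*y) + y*z - y*(8*x - z) + 3*exp(x + y), -x*y - 2*y*z + 4*y*cos(x*y) - 3*exp(z) - 3*exp(x + y), z*(x + 8*y))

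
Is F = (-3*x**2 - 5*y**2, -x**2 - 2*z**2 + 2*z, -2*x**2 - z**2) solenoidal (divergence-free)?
No, ∇·F = -6*x - 2*z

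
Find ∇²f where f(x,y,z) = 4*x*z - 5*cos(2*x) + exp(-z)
20*cos(2*x) + exp(-z)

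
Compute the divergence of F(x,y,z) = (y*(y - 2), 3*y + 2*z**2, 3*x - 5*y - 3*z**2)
3 - 6*z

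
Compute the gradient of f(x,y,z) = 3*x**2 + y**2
(6*x, 2*y, 0)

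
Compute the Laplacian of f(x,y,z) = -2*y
0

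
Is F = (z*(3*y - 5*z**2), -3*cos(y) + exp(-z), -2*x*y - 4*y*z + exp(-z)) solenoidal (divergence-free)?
No, ∇·F = -4*y + 3*sin(y) - exp(-z)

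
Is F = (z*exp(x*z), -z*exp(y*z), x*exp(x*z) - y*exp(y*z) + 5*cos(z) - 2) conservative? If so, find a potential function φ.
Yes, F is conservative. φ = -2*z + exp(x*z) - exp(y*z) + 5*sin(z)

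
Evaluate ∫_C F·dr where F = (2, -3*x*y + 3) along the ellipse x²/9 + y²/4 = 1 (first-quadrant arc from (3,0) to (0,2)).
-12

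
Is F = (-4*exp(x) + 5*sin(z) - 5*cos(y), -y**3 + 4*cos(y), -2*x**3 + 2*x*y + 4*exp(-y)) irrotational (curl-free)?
No, ∇×F = (2*x - 4*exp(-y), 6*x**2 - 2*y + 5*cos(z), -5*sin(y))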